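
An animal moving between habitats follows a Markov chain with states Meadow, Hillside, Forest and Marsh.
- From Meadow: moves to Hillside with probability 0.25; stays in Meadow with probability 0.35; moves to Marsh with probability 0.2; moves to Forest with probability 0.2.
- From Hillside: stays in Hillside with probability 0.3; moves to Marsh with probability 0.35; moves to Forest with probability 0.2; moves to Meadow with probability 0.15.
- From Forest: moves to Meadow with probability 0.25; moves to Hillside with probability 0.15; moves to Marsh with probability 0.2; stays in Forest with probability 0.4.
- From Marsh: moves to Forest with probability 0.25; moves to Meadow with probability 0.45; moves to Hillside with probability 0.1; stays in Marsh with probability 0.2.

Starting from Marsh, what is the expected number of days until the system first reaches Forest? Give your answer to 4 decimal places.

Let t(s) be the expected number of days to first reach Forest from state s, with t(Forest) = 0. Conditioning on the first day:
t(Meadow) = 1 + 0.35·t(Meadow) + 0.25·t(Hillside) + 0.2·t(Marsh)
t(Hillside) = 1 + 0.15·t(Meadow) + 0.3·t(Hillside) + 0.35·t(Marsh)
t(Marsh) = 1 + 0.45·t(Meadow) + 0.1·t(Hillside) + 0.2·t(Marsh)
Solving: t(Meadow) = 4.7237, t(Hillside) = 4.6873, t(Marsh) = 4.4930.
Expected days from Marsh to Forest: 4.4930.

4.4930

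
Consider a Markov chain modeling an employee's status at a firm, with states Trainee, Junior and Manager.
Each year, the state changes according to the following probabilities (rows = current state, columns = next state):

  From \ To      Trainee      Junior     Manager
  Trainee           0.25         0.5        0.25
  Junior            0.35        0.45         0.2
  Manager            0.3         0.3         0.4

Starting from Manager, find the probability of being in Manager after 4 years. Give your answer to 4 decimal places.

Propagate the distribution vector 4 years from Manager.
After 0 years: (0.0000, 0.0000, 1.0000)
After 1 year: (0.3000, 0.3000, 0.4000)
After 2 years: (0.3000, 0.4050, 0.2950)
After 3 years: (0.3053, 0.4208, 0.2740)
After 4 years: (0.3058, 0.4242, 0.2701)
P(in Manager after 4 years) = 0.2701

0.2701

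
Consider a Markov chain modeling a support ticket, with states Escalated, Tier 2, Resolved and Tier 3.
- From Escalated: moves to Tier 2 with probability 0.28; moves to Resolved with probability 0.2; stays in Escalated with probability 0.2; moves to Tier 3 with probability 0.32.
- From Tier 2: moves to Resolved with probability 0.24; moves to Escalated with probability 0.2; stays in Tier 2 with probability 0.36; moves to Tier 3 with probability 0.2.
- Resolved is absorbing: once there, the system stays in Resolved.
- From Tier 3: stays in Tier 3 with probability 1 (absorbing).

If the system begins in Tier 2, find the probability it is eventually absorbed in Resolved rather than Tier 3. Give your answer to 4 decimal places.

0.5088

Let h(s) be the probability of absorption at Resolved starting from transient state s. Then h(Resolved) = 1 and h(Tier 3) = 0. By first-step analysis:
h(Escalated) = 0.2·h(Escalated) + 0.28·h(Tier 2) + 0.2·1 + 0.32·0
h(Tier 2) = 0.2·h(Escalated) + 0.36·h(Tier 2) + 0.24·1 + 0.2·0
Solving: h(Escalated) = 0.4281, h(Tier 2) = 0.5088.
Starting from Tier 2, the probability is 0.5088.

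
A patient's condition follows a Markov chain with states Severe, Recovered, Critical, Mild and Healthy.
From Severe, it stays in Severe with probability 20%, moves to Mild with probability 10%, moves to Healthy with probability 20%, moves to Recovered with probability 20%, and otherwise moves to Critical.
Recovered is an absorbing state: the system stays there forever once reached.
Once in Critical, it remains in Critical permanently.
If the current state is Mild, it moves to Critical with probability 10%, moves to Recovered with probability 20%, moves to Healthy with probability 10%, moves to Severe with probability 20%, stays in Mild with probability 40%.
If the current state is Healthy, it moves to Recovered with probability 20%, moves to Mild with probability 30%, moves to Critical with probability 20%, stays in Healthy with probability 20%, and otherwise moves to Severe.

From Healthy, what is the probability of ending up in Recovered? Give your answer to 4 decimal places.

Let h(s) be the probability of absorption at Recovered starting from transient state s. Then h(Recovered) = 1 and h(Critical) = 0. By first-step analysis:
h(Severe) = 0.2·h(Severe) + 0.2·1 + 0.3·0 + 0.1·h(Mild) + 0.2·h(Healthy)
h(Mild) = 0.2·h(Severe) + 0.2·1 + 0.1·0 + 0.4·h(Mild) + 0.1·h(Healthy)
h(Healthy) = 0.1·h(Severe) + 0.2·1 + 0.2·0 + 0.3·h(Mild) + 0.2·h(Healthy)
Solving: h(Severe) = 0.4514, h(Mild) = 0.5705, h(Healthy) = 0.5204.
Starting from Healthy, the probability is 0.5204.

0.5204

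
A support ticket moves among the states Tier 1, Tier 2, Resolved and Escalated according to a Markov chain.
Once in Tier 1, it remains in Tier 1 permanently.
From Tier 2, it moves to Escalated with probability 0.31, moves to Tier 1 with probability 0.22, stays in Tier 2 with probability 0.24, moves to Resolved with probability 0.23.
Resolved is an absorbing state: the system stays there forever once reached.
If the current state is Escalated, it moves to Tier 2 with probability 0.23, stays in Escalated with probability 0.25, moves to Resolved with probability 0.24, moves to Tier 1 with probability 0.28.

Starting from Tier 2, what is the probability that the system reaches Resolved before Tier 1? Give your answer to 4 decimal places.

0.4951

Let h(s) be the probability of absorption at Resolved starting from transient state s. Then h(Resolved) = 1 and h(Tier 1) = 0. By first-step analysis:
h(Tier 2) = 0.22·0 + 0.24·h(Tier 2) + 0.23·1 + 0.31·h(Escalated)
h(Escalated) = 0.28·0 + 0.23·h(Tier 2) + 0.24·1 + 0.25·h(Escalated)
Solving: h(Tier 2) = 0.4951, h(Escalated) = 0.4718.
Starting from Tier 2, the probability is 0.4951.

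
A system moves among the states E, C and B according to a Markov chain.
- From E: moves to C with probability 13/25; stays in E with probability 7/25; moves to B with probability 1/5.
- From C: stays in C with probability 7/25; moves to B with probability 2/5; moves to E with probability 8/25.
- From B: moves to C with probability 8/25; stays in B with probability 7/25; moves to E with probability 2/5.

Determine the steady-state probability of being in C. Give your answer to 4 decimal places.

0.3713

Let the stationary distribution be π with π = πP and π_1 + π_2 + π_3 = 1.
π_1 = 0.28·π_1 + 0.32·π_2 + 0.4·π_3
π_2 = 0.52·π_1 + 0.28·π_2 + 0.32·π_3
Solving with the normalization constraint gives π = (0.3306, 0.3713, 0.2981).
So the stationary probability of C is 0.3713.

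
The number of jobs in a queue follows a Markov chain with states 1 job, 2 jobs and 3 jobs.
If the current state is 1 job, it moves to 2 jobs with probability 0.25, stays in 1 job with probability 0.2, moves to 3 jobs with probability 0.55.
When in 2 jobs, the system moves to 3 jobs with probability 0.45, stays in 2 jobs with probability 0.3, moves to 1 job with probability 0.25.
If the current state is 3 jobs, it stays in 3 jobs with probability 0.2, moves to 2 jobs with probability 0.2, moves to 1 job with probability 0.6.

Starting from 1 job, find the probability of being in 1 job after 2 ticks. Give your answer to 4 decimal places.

0.4325

Sum over the intermediate state after 1 tick:
P = P(1 job→1 job)·P(1 job→1 job) + P(1 job→2 jobs)·P(2 jobs→1 job) + P(1 job→3 jobs)·P(3 jobs→1 job)
  = 0.2×0.2 + 0.25×0.25 + 0.55×0.6
  = 0.0400 + 0.0625 + 0.3300 = 0.4325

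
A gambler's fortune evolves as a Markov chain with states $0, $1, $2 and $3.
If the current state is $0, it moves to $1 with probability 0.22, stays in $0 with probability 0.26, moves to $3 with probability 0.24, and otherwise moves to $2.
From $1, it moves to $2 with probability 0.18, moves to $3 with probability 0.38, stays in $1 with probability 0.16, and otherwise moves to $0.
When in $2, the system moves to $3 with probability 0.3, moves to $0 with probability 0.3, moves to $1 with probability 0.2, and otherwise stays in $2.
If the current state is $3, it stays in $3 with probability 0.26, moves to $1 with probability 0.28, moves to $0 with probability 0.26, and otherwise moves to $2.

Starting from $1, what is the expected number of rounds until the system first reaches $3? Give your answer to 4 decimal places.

Let t(s) be the expected number of rounds to first reach $3 from state s, with t($3) = 0. Conditioning on the first round:
t($0) = 1 + 0.26·t($0) + 0.22·t($1) + 0.28·t($2)
t($1) = 1 + 0.28·t($0) + 0.16·t($1) + 0.18·t($2)
t($2) = 1 + 0.3·t($0) + 0.2·t($1) + 0.2·t($2)
Solving: t($0) = 3.5355, t($1) = 3.0863, t($2) = 3.3474.
Expected rounds from $1 to $3: 3.0863.

3.0863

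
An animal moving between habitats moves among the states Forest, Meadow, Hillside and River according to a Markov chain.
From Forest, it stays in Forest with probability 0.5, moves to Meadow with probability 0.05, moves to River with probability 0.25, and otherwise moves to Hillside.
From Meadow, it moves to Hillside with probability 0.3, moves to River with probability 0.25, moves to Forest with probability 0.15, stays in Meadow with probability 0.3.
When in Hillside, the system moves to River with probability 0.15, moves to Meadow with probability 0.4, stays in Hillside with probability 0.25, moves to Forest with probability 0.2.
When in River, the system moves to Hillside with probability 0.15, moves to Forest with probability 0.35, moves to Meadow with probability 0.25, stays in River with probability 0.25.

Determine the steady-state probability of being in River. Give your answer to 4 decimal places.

Let the stationary distribution be π with π = πP and π_1 + π_2 + π_3 + π_4 = 1.
π_1 = 0.5·π_1 + 0.15·π_2 + 0.2·π_3 + 0.35·π_4
π_2 = 0.05·π_1 + 0.3·π_2 + 0.4·π_3 + 0.25·π_4
π_3 = 0.2·π_1 + 0.3·π_2 + 0.25·π_3 + 0.15·π_4
Solving with the normalization constraint gives π = (0.3180, 0.2314, 0.2229, 0.2277).
So the stationary probability of River is 0.2277.

0.2277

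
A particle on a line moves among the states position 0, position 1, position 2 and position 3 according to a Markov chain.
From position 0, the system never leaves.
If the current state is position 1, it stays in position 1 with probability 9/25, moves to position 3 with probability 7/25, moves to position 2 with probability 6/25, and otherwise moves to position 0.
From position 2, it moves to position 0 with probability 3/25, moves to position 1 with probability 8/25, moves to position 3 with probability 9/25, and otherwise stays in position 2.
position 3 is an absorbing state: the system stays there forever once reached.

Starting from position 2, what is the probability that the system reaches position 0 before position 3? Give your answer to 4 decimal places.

0.2647

Let h(s) be the probability of absorption at position 0 starting from transient state s. Then h(position 0) = 1 and h(position 3) = 0. By first-step analysis:
h(position 1) = 0.12·1 + 0.36·h(position 1) + 0.24·h(position 2) + 0.28·0
h(position 2) = 0.12·1 + 0.32·h(position 1) + 0.2·h(position 2) + 0.36·0
Solving: h(position 1) = 0.2868, h(position 2) = 0.2647.
Starting from position 2, the probability is 0.2647.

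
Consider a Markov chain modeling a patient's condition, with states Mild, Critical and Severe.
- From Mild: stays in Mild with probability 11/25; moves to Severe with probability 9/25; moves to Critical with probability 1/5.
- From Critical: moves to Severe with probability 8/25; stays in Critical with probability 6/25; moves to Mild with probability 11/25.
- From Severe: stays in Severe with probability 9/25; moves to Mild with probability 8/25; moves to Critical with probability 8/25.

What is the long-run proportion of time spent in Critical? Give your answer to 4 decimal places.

Let the stationary distribution be π with π = πP and π_1 + π_2 + π_3 = 1.
π_1 = 0.44·π_1 + 0.44·π_2 + 0.32·π_3
π_2 = 0.2·π_1 + 0.24·π_2 + 0.32·π_3
Solving with the normalization constraint gives π = (0.3980, 0.2521, 0.3499).
So the stationary probability of Critical is 0.2521.

0.2521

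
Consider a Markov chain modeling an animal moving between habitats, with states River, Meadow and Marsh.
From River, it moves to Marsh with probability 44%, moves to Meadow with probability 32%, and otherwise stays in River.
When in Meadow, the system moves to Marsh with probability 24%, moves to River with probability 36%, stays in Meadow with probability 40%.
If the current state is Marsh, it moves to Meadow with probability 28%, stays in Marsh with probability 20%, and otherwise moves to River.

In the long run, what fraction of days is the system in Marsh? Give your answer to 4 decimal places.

0.3008

Let the stationary distribution be π with π = πP and π_1 + π_2 + π_3 = 1.
π_1 = 0.24·π_1 + 0.36·π_2 + 0.52·π_3
π_2 = 0.32·π_1 + 0.4·π_2 + 0.28·π_3
Solving with the normalization constraint gives π = (0.3644, 0.3347, 0.3008).
So the stationary probability of Marsh is 0.3008.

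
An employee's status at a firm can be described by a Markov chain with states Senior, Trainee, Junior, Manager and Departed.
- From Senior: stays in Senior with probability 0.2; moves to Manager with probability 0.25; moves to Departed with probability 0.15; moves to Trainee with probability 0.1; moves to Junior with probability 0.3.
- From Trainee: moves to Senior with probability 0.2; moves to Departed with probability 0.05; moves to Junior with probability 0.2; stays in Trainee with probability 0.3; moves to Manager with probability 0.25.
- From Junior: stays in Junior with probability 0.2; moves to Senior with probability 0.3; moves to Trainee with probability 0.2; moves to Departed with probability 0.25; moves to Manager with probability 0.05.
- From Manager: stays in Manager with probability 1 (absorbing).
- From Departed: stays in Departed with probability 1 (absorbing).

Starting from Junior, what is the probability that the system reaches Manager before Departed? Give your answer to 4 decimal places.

0.4295

Let h(s) be the probability of absorption at Manager starting from transient state s. Then h(Manager) = 1 and h(Departed) = 0. By first-step analysis:
h(Senior) = 0.2·h(Senior) + 0.1·h(Trainee) + 0.3·h(Junior) + 0.25·1 + 0.15·0
h(Trainee) = 0.2·h(Senior) + 0.3·h(Trainee) + 0.2·h(Junior) + 0.25·1 + 0.05·0
h(Junior) = 0.3·h(Senior) + 0.2·h(Trainee) + 0.2·h(Junior) + 0.05·1 + 0.25·0
Solving: h(Senior) = 0.5533, h(Trainee) = 0.6379, h(Junior) = 0.4295.
Starting from Junior, the probability is 0.4295.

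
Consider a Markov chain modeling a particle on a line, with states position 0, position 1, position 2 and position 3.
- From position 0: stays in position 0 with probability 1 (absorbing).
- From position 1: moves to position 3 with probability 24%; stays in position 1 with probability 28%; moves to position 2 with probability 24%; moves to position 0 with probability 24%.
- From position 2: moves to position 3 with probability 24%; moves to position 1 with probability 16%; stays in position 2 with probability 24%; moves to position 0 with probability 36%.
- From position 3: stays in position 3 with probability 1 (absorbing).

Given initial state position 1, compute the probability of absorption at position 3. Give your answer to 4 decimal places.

0.4717

Let h(s) be the probability of absorption at position 3 starting from transient state s. Then h(position 3) = 1 and h(position 0) = 0. By first-step analysis:
h(position 1) = 0.24·0 + 0.28·h(position 1) + 0.24·h(position 2) + 0.24·1
h(position 2) = 0.36·0 + 0.16·h(position 1) + 0.24·h(position 2) + 0.24·1
Solving: h(position 1) = 0.4717, h(position 2) = 0.4151.
Starting from position 1, the probability is 0.4717.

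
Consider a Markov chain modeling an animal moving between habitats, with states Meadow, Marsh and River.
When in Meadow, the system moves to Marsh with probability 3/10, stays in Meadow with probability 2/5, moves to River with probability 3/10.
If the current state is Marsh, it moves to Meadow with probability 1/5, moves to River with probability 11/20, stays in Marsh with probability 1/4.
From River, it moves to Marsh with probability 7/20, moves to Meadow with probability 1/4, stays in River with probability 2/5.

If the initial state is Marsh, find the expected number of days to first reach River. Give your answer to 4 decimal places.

Let t(s) be the expected number of days to first reach River from state s, with t(River) = 0. Conditioning on the first day:
t(Meadow) = 1 + 0.4·t(Meadow) + 0.3·t(Marsh)
t(Marsh) = 1 + 0.2·t(Meadow) + 0.25·t(Marsh)
Solving: t(Meadow) = 2.6923, t(Marsh) = 2.0513.
Expected days from Marsh to River: 2.0513.

2.0513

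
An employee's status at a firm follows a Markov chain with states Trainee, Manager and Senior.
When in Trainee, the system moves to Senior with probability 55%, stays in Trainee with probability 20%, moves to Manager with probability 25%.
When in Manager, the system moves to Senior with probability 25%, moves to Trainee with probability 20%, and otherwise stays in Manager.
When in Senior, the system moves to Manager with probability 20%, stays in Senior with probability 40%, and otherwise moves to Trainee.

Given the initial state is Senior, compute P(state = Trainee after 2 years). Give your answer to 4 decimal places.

0.2800

Sum over the intermediate state after 1 year:
P = P(Senior→Trainee)·P(Trainee→Trainee) + P(Senior→Manager)·P(Manager→Trainee) + P(Senior→Senior)·P(Senior→Trainee)
  = 0.4×0.2 + 0.2×0.2 + 0.4×0.4
  = 0.0800 + 0.0400 + 0.1600 = 0.2800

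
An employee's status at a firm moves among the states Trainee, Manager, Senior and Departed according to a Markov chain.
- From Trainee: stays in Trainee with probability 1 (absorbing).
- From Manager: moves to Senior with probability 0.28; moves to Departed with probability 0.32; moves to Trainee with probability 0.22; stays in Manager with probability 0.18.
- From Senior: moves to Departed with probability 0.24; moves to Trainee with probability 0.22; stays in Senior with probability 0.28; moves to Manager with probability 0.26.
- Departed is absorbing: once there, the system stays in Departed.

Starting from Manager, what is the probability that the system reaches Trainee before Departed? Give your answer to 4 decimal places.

0.4250

Let h(s) be the probability of absorption at Trainee starting from transient state s. Then h(Trainee) = 1 and h(Departed) = 0. By first-step analysis:
h(Manager) = 0.22·1 + 0.18·h(Manager) + 0.28·h(Senior) + 0.32·0
h(Senior) = 0.22·1 + 0.26·h(Manager) + 0.28·h(Senior) + 0.24·0
Solving: h(Manager) = 0.4250, h(Senior) = 0.4590.
Starting from Manager, the probability is 0.4250.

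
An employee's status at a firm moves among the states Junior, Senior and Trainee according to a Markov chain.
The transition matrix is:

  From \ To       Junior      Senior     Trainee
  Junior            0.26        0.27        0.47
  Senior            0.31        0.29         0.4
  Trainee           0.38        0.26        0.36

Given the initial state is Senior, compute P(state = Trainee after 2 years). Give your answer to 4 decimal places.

0.4057

Sum over the intermediate state after 1 year:
P = P(Senior→Junior)·P(Junior→Trainee) + P(Senior→Senior)·P(Senior→Trainee) + P(Senior→Trainee)·P(Trainee→Trainee)
  = 0.31×0.47 + 0.29×0.4 + 0.4×0.36
  = 0.1457 + 0.1160 + 0.1440 = 0.4057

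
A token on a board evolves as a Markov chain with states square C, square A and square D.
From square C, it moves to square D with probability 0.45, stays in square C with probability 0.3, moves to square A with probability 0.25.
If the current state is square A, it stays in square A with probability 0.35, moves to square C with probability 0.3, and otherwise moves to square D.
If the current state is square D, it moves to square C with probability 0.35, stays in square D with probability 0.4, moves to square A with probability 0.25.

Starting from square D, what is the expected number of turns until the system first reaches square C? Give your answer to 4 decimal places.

Let t(s) be the expected number of turns to first reach square C from state s, with t(square C) = 0. Conditioning on the first turn:
t(square A) = 1 + 0.35·t(square A) + 0.35·t(square D)
t(square D) = 1 + 0.25·t(square A) + 0.4·t(square D)
Solving: t(square A) = 3.1405, t(square D) = 2.9752.
Expected turns from square D to square C: 2.9752.

2.9752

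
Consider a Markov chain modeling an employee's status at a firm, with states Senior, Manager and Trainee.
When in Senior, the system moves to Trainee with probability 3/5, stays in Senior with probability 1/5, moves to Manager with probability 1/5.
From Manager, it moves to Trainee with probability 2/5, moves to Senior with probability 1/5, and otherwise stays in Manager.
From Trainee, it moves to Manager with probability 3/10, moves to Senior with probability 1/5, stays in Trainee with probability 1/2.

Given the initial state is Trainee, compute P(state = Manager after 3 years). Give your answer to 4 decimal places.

Propagate the distribution vector 3 years from Trainee.
After 0 years: (0.0000, 0.0000, 1.0000)
After 1 year: (0.2000, 0.3000, 0.5000)
After 2 years: (0.2000, 0.3100, 0.4900)
After 3 years: (0.2000, 0.3110, 0.4890)
P(in Manager after 3 years) = 0.3110

0.3110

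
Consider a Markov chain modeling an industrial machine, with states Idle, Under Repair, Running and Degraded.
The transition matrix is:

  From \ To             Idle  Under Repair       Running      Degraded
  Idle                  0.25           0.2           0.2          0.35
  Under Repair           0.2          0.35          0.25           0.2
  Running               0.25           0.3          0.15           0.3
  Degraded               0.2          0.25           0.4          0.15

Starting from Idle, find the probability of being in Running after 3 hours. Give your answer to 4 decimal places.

Propagate the distribution vector 3 hours from Idle.
After 0 hours: (1.0000, 0.0000, 0.0000, 0.0000)
After 1 hour: (0.2500, 0.2000, 0.2000, 0.3500)
After 2 hours: (0.2225, 0.2675, 0.2700, 0.2400)
After 3 hours: (0.2246, 0.2791, 0.2479, 0.2484)
P(in Running after 3 hours) = 0.2479

0.2479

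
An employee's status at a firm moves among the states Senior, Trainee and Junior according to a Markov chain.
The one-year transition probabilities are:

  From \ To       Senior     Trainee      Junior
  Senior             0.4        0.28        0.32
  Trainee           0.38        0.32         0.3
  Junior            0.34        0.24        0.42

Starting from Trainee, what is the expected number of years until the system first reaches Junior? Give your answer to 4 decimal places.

Let t(s) be the expected number of years to first reach Junior from state s, with t(Junior) = 0. Conditioning on the first year:
t(Senior) = 1 + 0.4·t(Senior) + 0.28·t(Trainee)
t(Trainee) = 1 + 0.38·t(Senior) + 0.32·t(Trainee)
Solving: t(Senior) = 3.1830, t(Trainee) = 3.2493.
Expected years from Trainee to Junior: 3.2493.

3.2493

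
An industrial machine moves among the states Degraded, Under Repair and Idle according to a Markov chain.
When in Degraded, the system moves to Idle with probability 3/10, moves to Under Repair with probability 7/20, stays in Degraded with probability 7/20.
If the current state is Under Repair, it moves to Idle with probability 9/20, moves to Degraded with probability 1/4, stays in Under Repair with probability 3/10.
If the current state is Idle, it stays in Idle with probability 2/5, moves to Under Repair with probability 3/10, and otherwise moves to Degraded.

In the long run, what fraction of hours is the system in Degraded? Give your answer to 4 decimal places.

0.2992

Let the stationary distribution be π with π = πP and π_1 + π_2 + π_3 = 1.
π_1 = 0.35·π_1 + 0.25·π_2 + 0.3·π_3
π_2 = 0.35·π_1 + 0.3·π_2 + 0.3·π_3
Solving with the normalization constraint gives π = (0.2992, 0.3150, 0.3858).
So the stationary probability of Degraded is 0.2992.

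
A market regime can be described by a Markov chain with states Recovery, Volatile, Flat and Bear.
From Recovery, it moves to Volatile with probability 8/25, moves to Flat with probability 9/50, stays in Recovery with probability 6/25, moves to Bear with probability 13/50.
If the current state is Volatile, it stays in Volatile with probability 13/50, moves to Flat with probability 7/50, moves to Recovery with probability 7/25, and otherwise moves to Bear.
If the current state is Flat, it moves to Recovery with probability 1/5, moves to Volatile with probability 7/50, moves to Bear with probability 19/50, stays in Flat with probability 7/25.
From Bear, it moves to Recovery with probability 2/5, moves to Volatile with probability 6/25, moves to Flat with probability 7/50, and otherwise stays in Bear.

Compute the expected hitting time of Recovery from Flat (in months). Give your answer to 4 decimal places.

3.5828

Let t(s) be the expected number of months to first reach Recovery from state s, with t(Recovery) = 0. Conditioning on the first month:
t(Volatile) = 1 + 0.26·t(Volatile) + 0.14·t(Flat) + 0.32·t(Bear)
t(Flat) = 1 + 0.14·t(Volatile) + 0.28·t(Flat) + 0.38·t(Bear)
t(Bear) = 1 + 0.24·t(Volatile) + 0.14·t(Flat) + 0.22·t(Bear)
Solving: t(Volatile) = 3.3009, t(Flat) = 3.5828, t(Bear) = 2.9408.
Expected months from Flat to Recovery: 3.5828.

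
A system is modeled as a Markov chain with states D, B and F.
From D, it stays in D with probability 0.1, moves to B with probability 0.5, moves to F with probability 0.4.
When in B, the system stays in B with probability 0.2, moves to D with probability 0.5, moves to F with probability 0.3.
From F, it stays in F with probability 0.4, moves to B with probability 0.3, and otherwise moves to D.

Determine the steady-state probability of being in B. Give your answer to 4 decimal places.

0.3281

Let the stationary distribution be π with π = πP and π_1 + π_2 + π_3 = 1.
π_1 = 0.1·π_1 + 0.5·π_2 + 0.3·π_3
π_2 = 0.5·π_1 + 0.2·π_2 + 0.3·π_3
Solving with the normalization constraint gives π = (0.3047, 0.3281, 0.3672).
So the stationary probability of B is 0.3281.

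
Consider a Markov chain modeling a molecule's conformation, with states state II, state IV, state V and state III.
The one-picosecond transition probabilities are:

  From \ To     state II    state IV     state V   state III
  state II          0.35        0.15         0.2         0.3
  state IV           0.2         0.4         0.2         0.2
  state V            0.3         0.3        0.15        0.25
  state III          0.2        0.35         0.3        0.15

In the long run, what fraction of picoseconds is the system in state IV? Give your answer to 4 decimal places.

0.3025

Let the stationary distribution be π with π = πP and π_1 + π_2 + π_3 + π_4 = 1.
π_1 = 0.35·π_1 + 0.2·π_2 + 0.3·π_3 + 0.2·π_4
π_2 = 0.15·π_1 + 0.4·π_2 + 0.3·π_3 + 0.35·π_4
π_3 = 0.2·π_1 + 0.2·π_2 + 0.15·π_3 + 0.3·π_4
Solving with the normalization constraint gives π = (0.2602, 0.3025, 0.2119, 0.2254).
So the stationary probability of state IV is 0.3025.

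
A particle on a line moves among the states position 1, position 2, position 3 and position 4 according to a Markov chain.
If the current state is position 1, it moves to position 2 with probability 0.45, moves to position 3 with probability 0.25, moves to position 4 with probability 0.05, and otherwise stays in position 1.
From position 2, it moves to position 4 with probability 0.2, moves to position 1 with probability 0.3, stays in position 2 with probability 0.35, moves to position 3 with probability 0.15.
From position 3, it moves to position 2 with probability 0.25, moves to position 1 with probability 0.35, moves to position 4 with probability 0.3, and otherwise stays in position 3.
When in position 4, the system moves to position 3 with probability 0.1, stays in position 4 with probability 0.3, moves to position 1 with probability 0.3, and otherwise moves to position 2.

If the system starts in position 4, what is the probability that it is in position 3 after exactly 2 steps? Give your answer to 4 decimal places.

Propagate the distribution vector 2 steps from position 4.
After 0 steps: (0.0000, 0.0000, 0.0000, 1.0000)
After 1 step: (0.3000, 0.3000, 0.1000, 0.3000)
After 2 steps: (0.2900, 0.3550, 0.1600, 0.1950)
P(in position 3 after 2 steps) = 0.1600

0.1600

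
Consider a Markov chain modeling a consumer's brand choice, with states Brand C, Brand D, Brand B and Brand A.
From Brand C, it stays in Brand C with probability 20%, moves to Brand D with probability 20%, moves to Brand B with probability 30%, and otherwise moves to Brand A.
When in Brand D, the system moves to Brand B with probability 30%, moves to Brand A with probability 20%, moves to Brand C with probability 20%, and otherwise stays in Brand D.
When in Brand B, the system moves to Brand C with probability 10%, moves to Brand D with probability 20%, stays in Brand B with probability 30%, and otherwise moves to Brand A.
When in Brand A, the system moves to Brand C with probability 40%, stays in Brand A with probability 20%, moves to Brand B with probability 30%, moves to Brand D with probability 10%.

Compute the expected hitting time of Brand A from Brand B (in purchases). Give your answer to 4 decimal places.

2.9242

Let t(s) be the expected number of purchases to first reach Brand A from state s, with t(Brand A) = 0. Conditioning on the first purchase:
t(Brand C) = 1 + 0.2·t(Brand C) + 0.2·t(Brand D) + 0.3·t(Brand B)
t(Brand D) = 1 + 0.2·t(Brand C) + 0.3·t(Brand D) + 0.3·t(Brand B)
t(Brand B) = 1 + 0.1·t(Brand C) + 0.2·t(Brand D) + 0.3·t(Brand B)
Solving: t(Brand C) = 3.2491, t(Brand D) = 3.6101, t(Brand B) = 2.9242.
Expected purchases from Brand B to Brand A: 2.9242.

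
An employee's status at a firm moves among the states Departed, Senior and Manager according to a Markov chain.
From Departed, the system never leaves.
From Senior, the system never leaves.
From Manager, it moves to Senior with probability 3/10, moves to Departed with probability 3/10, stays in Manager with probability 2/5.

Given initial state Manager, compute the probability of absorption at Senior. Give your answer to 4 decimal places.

0.5000

Let h(s) be the probability of absorption at Senior starting from transient state s. Then h(Senior) = 1 and h(Departed) = 0. By first-step analysis:
h(Manager) = 0.3·0 + 0.3·1 + 0.4·h(Manager)
Solving: h(Manager) = 0.5000.
Starting from Manager, the probability is 0.5000.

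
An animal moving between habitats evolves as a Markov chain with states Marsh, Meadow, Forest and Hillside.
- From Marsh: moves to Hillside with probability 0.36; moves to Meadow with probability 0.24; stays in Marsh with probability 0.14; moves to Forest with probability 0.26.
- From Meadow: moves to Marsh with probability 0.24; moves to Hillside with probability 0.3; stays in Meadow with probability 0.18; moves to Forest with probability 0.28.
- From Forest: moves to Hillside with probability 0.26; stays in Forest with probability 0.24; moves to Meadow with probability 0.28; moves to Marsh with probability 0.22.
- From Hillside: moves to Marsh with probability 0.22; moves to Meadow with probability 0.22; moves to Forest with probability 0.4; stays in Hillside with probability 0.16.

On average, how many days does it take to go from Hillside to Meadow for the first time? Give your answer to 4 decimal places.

4.1103

Let t(s) be the expected number of days to first reach Meadow from state s, with t(Meadow) = 0. Conditioning on the first day:
t(Marsh) = 1 + 0.14·t(Marsh) + 0.26·t(Forest) + 0.36·t(Hillside)
t(Forest) = 1 + 0.22·t(Marsh) + 0.24·t(Forest) + 0.26·t(Hillside)
t(Hillside) = 1 + 0.22·t(Marsh) + 0.4·t(Forest) + 0.16·t(Hillside)
Solving: t(Marsh) = 4.0618, t(Forest) = 3.8977, t(Hillside) = 4.1103.
Expected days from Hillside to Meadow: 4.1103.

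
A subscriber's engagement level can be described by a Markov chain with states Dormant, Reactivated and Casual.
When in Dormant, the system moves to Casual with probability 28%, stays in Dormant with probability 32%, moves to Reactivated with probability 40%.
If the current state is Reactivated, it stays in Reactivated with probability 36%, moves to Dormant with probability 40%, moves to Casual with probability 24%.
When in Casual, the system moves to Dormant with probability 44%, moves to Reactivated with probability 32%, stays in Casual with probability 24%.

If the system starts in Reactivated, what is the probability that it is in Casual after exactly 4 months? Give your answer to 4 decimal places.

Propagate the distribution vector 4 months from Reactivated.
After 0 months: (0.0000, 1.0000, 0.0000)
After 1 month: (0.4000, 0.3600, 0.2400)
After 2 months: (0.3776, 0.3664, 0.2560)
After 3 months: (0.3800, 0.3649, 0.2551)
After 4 months: (0.3798, 0.3650, 0.2552)
P(in Casual after 4 months) = 0.2552

0.2552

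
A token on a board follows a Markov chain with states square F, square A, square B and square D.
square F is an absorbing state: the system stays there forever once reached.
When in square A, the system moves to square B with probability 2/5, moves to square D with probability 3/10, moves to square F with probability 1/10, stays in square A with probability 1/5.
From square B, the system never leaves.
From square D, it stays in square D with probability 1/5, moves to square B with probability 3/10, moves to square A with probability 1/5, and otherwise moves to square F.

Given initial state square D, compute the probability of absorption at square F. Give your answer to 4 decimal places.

Let h(s) be the probability of absorption at square F starting from transient state s. Then h(square F) = 1 and h(square B) = 0. By first-step analysis:
h(square A) = 0.1·1 + 0.2·h(square A) + 0.4·0 + 0.3·h(square D)
h(square D) = 0.3·1 + 0.2·h(square A) + 0.3·0 + 0.2·h(square D)
Solving: h(square A) = 0.2931, h(square D) = 0.4483.
Starting from square D, the probability is 0.4483.

0.4483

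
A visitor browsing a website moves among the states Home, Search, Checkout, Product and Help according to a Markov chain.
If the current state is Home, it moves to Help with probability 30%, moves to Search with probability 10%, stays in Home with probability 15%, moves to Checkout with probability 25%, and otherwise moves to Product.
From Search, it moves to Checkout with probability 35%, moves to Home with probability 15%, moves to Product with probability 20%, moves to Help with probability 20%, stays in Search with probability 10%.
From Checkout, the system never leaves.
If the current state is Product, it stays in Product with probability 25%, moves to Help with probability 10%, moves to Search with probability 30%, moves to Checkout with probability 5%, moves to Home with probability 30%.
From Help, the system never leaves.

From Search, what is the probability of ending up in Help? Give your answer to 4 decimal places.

Let h(s) be the probability of absorption at Help starting from transient state s. Then h(Help) = 1 and h(Checkout) = 0. By first-step analysis:
h(Home) = 0.15·h(Home) + 0.1·h(Search) + 0.25·0 + 0.2·h(Product) + 0.3·1
h(Search) = 0.15·h(Home) + 0.1·h(Search) + 0.35·0 + 0.2·h(Product) + 0.2·1
h(Product) = 0.3·h(Home) + 0.3·h(Search) + 0.05·0 + 0.25·h(Product) + 0.1·1
Solving: h(Home) = 0.5232, h(Search) = 0.4232, h(Product) = 0.5119.
Starting from Search, the probability is 0.4232.

0.4232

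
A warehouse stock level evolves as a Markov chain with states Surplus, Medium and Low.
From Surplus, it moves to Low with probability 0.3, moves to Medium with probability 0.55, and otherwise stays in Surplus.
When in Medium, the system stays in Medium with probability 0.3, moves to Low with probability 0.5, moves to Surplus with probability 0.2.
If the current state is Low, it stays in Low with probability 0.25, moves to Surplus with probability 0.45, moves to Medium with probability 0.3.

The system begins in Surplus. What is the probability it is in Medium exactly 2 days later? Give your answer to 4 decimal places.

Sum over the intermediate state after 1 day:
P = P(Surplus→Surplus)·P(Surplus→Medium) + P(Surplus→Medium)·P(Medium→Medium) + P(Surplus→Low)·P(Low→Medium)
  = 0.15×0.55 + 0.55×0.3 + 0.3×0.3
  = 0.0825 + 0.1650 + 0.0900 = 0.3375

0.3375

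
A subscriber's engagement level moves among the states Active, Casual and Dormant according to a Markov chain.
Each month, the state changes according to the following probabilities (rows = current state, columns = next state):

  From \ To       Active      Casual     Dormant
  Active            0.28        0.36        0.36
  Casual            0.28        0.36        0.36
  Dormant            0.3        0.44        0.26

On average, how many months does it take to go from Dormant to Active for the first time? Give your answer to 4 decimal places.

3.4264

Let t(s) be the expected number of months to first reach Active from state s, with t(Active) = 0. Conditioning on the first month:
t(Casual) = 1 + 0.36·t(Casual) + 0.36·t(Dormant)
t(Dormant) = 1 + 0.44·t(Casual) + 0.26·t(Dormant)
Solving: t(Casual) = 3.4898, t(Dormant) = 3.4264.
Expected months from Dormant to Active: 3.4264.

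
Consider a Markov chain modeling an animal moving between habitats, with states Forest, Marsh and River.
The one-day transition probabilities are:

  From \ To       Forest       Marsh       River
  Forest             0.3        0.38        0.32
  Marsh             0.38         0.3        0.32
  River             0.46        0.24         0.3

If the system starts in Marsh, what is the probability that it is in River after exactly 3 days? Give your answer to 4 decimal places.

0.3137

Propagate the distribution vector 3 days from Marsh.
After 0 days: (0.0000, 1.0000, 0.0000)
After 1 day: (0.3800, 0.3000, 0.3200)
After 2 days: (0.3752, 0.3112, 0.3136)
After 3 days: (0.3751, 0.3112, 0.3137)
P(in River after 3 days) = 0.3137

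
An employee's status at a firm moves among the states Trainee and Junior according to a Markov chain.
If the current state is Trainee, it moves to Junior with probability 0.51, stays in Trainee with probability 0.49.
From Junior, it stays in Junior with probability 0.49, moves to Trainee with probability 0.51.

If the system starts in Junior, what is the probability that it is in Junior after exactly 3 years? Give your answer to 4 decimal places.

0.5000

Propagate the distribution vector 3 years from Junior.
After 0 years: (0.0000, 1.0000)
After 1 year: (0.5100, 0.4900)
After 2 years: (0.4998, 0.5002)
After 3 years: (0.5000, 0.5000)
P(in Junior after 3 years) = 0.5000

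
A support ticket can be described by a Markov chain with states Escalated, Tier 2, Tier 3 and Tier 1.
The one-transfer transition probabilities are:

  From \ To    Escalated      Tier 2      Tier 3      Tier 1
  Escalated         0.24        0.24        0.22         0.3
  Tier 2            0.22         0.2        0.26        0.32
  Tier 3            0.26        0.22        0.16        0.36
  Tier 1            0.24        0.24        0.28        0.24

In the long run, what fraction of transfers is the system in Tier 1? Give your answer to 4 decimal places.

Let the stationary distribution be π with π = πP and π_1 + π_2 + π_3 + π_4 = 1.
π_1 = 0.24·π_1 + 0.22·π_2 + 0.26·π_3 + 0.24·π_4
π_2 = 0.24·π_1 + 0.2·π_2 + 0.22·π_3 + 0.24·π_4
π_3 = 0.22·π_1 + 0.26·π_2 + 0.16·π_3 + 0.28·π_4
Solving with the normalization constraint gives π = (0.2401, 0.2263, 0.2331, 0.3005).
So the stationary probability of Tier 1 is 0.3005.

0.3005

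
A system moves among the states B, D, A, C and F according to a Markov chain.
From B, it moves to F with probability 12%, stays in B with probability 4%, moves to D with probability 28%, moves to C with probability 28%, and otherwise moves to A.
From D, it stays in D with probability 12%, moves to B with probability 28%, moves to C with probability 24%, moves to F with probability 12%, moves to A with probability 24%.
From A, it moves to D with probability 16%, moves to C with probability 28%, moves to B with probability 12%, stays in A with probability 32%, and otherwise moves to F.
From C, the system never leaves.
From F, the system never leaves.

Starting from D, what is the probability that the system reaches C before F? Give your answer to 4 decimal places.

0.6829

Let h(s) be the probability of absorption at C starting from transient state s. Then h(C) = 1 and h(F) = 0. By first-step analysis:
h(B) = 0.04·h(B) + 0.28·h(D) + 0.28·h(A) + 0.28·1 + 0.12·0
h(D) = 0.28·h(B) + 0.12·h(D) + 0.24·h(A) + 0.24·1 + 0.12·0
h(A) = 0.12·h(B) + 0.16·h(D) + 0.32·h(A) + 0.28·1 + 0.12·0
Solving: h(B) = 0.6935, h(D) = 0.6829, h(A) = 0.6948.
Starting from D, the probability is 0.6829.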